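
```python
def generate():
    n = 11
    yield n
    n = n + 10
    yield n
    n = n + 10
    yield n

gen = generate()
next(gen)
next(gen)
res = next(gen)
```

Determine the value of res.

Step 1: Trace through generator execution:
  Yield 1: n starts at 11, yield 11
  Yield 2: n = 11 + 10 = 21, yield 21
  Yield 3: n = 21 + 10 = 31, yield 31
Step 2: First next() gets 11, second next() gets the second value, third next() yields 31.
Therefore res = 31.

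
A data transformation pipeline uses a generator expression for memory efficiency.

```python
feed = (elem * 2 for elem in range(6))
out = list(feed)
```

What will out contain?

Step 1: For each elem in range(6), compute elem*2:
  elem=0: 0*2 = 0
  elem=1: 1*2 = 2
  elem=2: 2*2 = 4
  elem=3: 3*2 = 6
  elem=4: 4*2 = 8
  elem=5: 5*2 = 10
Therefore out = [0, 2, 4, 6, 8, 10].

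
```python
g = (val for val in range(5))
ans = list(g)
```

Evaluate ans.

Step 1: Generator expression iterates range(5): [0, 1, 2, 3, 4].
Step 2: list() collects all values.
Therefore ans = [0, 1, 2, 3, 4].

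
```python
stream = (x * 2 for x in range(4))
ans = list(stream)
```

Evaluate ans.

Step 1: For each x in range(4), compute x*2:
  x=0: 0*2 = 0
  x=1: 1*2 = 2
  x=2: 2*2 = 4
  x=3: 3*2 = 6
Therefore ans = [0, 2, 4, 6].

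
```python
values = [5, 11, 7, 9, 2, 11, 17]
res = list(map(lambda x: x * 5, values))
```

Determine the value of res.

Step 1: Apply lambda x: x * 5 to each element:
  5 -> 25
  11 -> 55
  7 -> 35
  9 -> 45
  2 -> 10
  11 -> 55
  17 -> 85
Therefore res = [25, 55, 35, 45, 10, 55, 85].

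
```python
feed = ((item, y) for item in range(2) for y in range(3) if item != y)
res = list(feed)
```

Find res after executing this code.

Step 1: Nested generator over range(2) x range(3) where item != y:
  (0, 0): excluded (item == y)
  (0, 1): included
  (0, 2): included
  (1, 0): included
  (1, 1): excluded (item == y)
  (1, 2): included
Therefore res = [(0, 1), (0, 2), (1, 0), (1, 2)].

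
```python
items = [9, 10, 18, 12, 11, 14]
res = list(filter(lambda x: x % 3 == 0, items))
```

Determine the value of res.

Step 1: Filter elements divisible by 3:
  9 % 3 = 0: kept
  10 % 3 = 1: removed
  18 % 3 = 0: kept
  12 % 3 = 0: kept
  11 % 3 = 2: removed
  14 % 3 = 2: removed
Therefore res = [9, 18, 12].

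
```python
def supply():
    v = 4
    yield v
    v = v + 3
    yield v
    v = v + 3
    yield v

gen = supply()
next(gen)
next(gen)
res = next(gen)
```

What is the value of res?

Step 1: Trace through generator execution:
  Yield 1: v starts at 4, yield 4
  Yield 2: v = 4 + 3 = 7, yield 7
  Yield 3: v = 7 + 3 = 10, yield 10
Step 2: First next() gets 4, second next() gets the second value, third next() yields 10.
Therefore res = 10.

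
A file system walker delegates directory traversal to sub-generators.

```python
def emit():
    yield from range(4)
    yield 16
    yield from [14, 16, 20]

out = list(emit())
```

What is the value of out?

Step 1: Trace yields in order:
  yield 0
  yield 1
  yield 2
  yield 3
  yield 16
  yield 14
  yield 16
  yield 20
Therefore out = [0, 1, 2, 3, 16, 14, 16, 20].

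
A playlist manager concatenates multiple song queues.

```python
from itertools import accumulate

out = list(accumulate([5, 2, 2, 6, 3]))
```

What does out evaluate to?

Step 1: accumulate computes running sums:
  + 5 = 5
  + 2 = 7
  + 2 = 9
  + 6 = 15
  + 3 = 18
Therefore out = [5, 7, 9, 15, 18].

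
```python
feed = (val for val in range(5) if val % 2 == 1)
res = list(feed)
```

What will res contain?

Step 1: Filter range(5) keeping only odd values:
  val=0: even, excluded
  val=1: odd, included
  val=2: even, excluded
  val=3: odd, included
  val=4: even, excluded
Therefore res = [1, 3].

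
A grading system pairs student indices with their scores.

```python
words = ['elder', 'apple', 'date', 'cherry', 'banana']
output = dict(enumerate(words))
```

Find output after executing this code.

Step 1: enumerate pairs indices with words:
  0 -> 'elder'
  1 -> 'apple'
  2 -> 'date'
  3 -> 'cherry'
  4 -> 'banana'
Therefore output = {0: 'elder', 1: 'apple', 2: 'date', 3: 'cherry', 4: 'banana'}.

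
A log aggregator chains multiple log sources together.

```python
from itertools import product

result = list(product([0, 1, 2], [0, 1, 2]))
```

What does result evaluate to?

Step 1: product([0, 1, 2], [0, 1, 2]) gives all pairs:
  (0, 0)
  (0, 1)
  (0, 2)
  (1, 0)
  (1, 1)
  (1, 2)
  (2, 0)
  (2, 1)
  (2, 2)
Therefore result = [(0, 0), (0, 1), (0, 2), (1, 0), (1, 1), (1, 2), (2, 0), (2, 1), (2, 2)].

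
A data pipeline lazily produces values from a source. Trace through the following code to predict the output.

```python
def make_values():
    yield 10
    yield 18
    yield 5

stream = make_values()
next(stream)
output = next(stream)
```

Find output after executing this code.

Step 1: make_values() creates a generator.
Step 2: next(stream) yields 10 (consumed and discarded).
Step 3: next(stream) yields 18, assigned to output.
Therefore output = 18.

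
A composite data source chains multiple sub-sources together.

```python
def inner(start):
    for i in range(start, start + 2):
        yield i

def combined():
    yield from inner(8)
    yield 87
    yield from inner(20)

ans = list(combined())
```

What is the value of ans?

Step 1: combined() delegates to inner(8):
  yield 8
  yield 9
Step 2: yield 87
Step 3: Delegates to inner(20):
  yield 20
  yield 21
Therefore ans = [8, 9, 87, 20, 21].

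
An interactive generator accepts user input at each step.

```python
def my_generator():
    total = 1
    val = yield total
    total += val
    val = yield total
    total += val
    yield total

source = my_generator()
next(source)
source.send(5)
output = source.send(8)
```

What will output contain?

Step 1: next() -> yield total=1.
Step 2: send(5) -> val=5, total = 1+5 = 6, yield 6.
Step 3: send(8) -> val=8, total = 6+8 = 14, yield 14.
Therefore output = 14.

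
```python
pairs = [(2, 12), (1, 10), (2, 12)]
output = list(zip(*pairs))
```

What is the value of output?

Step 1: zip(*pairs) transposes: unzips [(2, 12), (1, 10), (2, 12)] into separate sequences.
Step 2: First elements: (2, 1, 2), second elements: (12, 10, 12).
Therefore output = [(2, 1, 2), (12, 10, 12)].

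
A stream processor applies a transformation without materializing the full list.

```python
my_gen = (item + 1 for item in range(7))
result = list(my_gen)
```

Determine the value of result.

Step 1: For each item in range(7), compute item+1:
  item=0: 0+1 = 1
  item=1: 1+1 = 2
  item=2: 2+1 = 3
  item=3: 3+1 = 4
  item=4: 4+1 = 5
  item=5: 5+1 = 6
  item=6: 6+1 = 7
Therefore result = [1, 2, 3, 4, 5, 6, 7].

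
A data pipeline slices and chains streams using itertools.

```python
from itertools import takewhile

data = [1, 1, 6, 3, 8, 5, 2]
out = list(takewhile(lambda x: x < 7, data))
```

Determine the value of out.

Step 1: takewhile stops at first element >= 7:
  1 < 7: take
  1 < 7: take
  6 < 7: take
  3 < 7: take
  8 >= 7: stop
Therefore out = [1, 1, 6, 3].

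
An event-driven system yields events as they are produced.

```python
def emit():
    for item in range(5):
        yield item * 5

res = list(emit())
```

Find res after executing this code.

Step 1: For each item in range(5), yield item * 5:
  item=0: yield 0 * 5 = 0
  item=1: yield 1 * 5 = 5
  item=2: yield 2 * 5 = 10
  item=3: yield 3 * 5 = 15
  item=4: yield 4 * 5 = 20
Therefore res = [0, 5, 10, 15, 20].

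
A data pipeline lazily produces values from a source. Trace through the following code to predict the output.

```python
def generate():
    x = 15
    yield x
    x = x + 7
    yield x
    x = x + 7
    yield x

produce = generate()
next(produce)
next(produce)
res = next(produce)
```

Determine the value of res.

Step 1: Trace through generator execution:
  Yield 1: x starts at 15, yield 15
  Yield 2: x = 15 + 7 = 22, yield 22
  Yield 3: x = 22 + 7 = 29, yield 29
Step 2: First next() gets 15, second next() gets the second value, third next() yields 29.
Therefore res = 29.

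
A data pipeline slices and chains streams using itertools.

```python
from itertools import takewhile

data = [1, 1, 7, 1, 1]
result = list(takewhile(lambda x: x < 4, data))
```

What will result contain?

Step 1: takewhile stops at first element >= 4:
  1 < 4: take
  1 < 4: take
  7 >= 4: stop
Therefore result = [1, 1].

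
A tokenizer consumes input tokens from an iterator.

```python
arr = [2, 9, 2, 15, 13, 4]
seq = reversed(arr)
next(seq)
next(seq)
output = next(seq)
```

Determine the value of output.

Step 1: reversed([2, 9, 2, 15, 13, 4]) gives iterator: [4, 13, 15, 2, 9, 2].
Step 2: First next() = 4, second next() = 13.
Step 3: Third next() = 15.
Therefore output = 15.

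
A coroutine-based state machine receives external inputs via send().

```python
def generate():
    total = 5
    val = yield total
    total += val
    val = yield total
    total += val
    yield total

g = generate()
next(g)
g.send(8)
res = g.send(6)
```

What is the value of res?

Step 1: next() -> yield total=5.
Step 2: send(8) -> val=8, total = 5+8 = 13, yield 13.
Step 3: send(6) -> val=6, total = 13+6 = 19, yield 19.
Therefore res = 19.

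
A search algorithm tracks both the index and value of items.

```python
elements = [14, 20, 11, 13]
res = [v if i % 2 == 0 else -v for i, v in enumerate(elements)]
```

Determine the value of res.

Step 1: For each (i, v), keep v if i is even, negate if odd:
  i=0 (even): keep 14
  i=1 (odd): negate to -20
  i=2 (even): keep 11
  i=3 (odd): negate to -13
Therefore res = [14, -20, 11, -13].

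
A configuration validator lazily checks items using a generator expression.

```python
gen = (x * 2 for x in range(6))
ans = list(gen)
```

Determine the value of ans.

Step 1: For each x in range(6), compute x*2:
  x=0: 0*2 = 0
  x=1: 1*2 = 2
  x=2: 2*2 = 4
  x=3: 3*2 = 6
  x=4: 4*2 = 8
  x=5: 5*2 = 10
Therefore ans = [0, 2, 4, 6, 8, 10].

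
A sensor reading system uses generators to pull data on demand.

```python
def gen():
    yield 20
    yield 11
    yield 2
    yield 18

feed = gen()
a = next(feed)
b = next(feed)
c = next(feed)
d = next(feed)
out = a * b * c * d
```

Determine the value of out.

Step 1: Create generator and consume all values:
  a = next(feed) = 20
  b = next(feed) = 11
  c = next(feed) = 2
  d = next(feed) = 18
Step 2: out = 20 * 11 * 2 * 18 = 7920.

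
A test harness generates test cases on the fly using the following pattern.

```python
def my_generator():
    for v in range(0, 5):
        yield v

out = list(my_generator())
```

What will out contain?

Step 1: The generator yields each value from range(0, 5).
Step 2: list() consumes all yields: [0, 1, 2, 3, 4].
Therefore out = [0, 1, 2, 3, 4].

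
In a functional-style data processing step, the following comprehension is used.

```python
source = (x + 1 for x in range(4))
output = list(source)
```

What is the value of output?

Step 1: For each x in range(4), compute x+1:
  x=0: 0+1 = 1
  x=1: 1+1 = 2
  x=2: 2+1 = 3
  x=3: 3+1 = 4
Therefore output = [1, 2, 3, 4].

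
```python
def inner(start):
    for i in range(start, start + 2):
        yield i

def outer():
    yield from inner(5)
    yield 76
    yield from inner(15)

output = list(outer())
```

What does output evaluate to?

Step 1: outer() delegates to inner(5):
  yield 5
  yield 6
Step 2: yield 76
Step 3: Delegates to inner(15):
  yield 15
  yield 16
Therefore output = [5, 6, 76, 15, 16].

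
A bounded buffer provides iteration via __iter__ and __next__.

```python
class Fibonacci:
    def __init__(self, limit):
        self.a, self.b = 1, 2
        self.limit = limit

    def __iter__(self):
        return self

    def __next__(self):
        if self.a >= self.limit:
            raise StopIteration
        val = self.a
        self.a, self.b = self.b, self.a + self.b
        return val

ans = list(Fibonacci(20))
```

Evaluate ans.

Step 1: Fibonacci-like sequence (a=1, b=2) until >= 20:
  Yield 1, then a,b = 2,3
  Yield 2, then a,b = 3,5
  Yield 3, then a,b = 5,8
  Yield 5, then a,b = 8,13
  Yield 8, then a,b = 13,21
  Yield 13, then a,b = 21,34
Step 2: 21 >= 20, stop.
Therefore ans = [1, 2, 3, 5, 8, 13].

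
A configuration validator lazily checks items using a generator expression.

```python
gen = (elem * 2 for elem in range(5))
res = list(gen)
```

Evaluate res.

Step 1: For each elem in range(5), compute elem*2:
  elem=0: 0*2 = 0
  elem=1: 1*2 = 2
  elem=2: 2*2 = 4
  elem=3: 3*2 = 6
  elem=4: 4*2 = 8
Therefore res = [0, 2, 4, 6, 8].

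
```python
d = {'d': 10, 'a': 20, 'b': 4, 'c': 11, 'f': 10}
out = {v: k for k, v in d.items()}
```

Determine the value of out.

Step 1: Invert dict (swap keys and values):
  'd': 10 -> 10: 'd'
  'a': 20 -> 20: 'a'
  'b': 4 -> 4: 'b'
  'c': 11 -> 11: 'c'
  'f': 10 -> 10: 'f'
Therefore out = {10: 'f', 20: 'a', 4: 'b', 11: 'c'}.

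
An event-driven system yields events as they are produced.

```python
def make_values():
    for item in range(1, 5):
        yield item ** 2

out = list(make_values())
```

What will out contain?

Step 1: For each item in range(1, 5), yield item**2:
  item=1: yield 1**2 = 1
  item=2: yield 2**2 = 4
  item=3: yield 3**2 = 9
  item=4: yield 4**2 = 16
Therefore out = [1, 4, 9, 16].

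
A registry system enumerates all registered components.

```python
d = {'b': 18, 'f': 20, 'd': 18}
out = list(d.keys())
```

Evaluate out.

Step 1: d.keys() returns the dictionary keys in insertion order.
Therefore out = ['b', 'f', 'd'].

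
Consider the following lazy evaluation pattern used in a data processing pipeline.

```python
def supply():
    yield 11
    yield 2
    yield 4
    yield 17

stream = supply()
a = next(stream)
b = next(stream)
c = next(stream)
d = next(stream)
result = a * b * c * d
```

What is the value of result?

Step 1: Create generator and consume all values:
  a = next(stream) = 11
  b = next(stream) = 2
  c = next(stream) = 4
  d = next(stream) = 17
Step 2: result = 11 * 2 * 4 * 17 = 1496.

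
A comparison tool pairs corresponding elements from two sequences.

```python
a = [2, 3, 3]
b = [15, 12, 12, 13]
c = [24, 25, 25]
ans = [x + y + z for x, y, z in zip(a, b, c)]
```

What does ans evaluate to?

Step 1: zip three lists (truncates to shortest, len=3):
  2 + 15 + 24 = 41
  3 + 12 + 25 = 40
  3 + 12 + 25 = 40
Therefore ans = [41, 40, 40].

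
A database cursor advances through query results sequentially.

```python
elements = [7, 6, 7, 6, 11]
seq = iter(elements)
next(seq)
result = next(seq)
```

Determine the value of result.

Step 1: Create iterator over [7, 6, 7, 6, 11].
Step 2: next() consumes 7.
Step 3: next() returns 6.
Therefore result = 6.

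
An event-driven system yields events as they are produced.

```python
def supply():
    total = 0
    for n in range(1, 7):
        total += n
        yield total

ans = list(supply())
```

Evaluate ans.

Step 1: Generator accumulates running sum:
  n=1: total = 1, yield 1
  n=2: total = 3, yield 3
  n=3: total = 6, yield 6
  n=4: total = 10, yield 10
  n=5: total = 15, yield 15
  n=6: total = 21, yield 21
Therefore ans = [1, 3, 6, 10, 15, 21].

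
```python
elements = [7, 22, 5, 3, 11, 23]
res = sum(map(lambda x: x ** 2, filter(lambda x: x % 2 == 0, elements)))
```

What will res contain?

Step 1: Filter even numbers from [7, 22, 5, 3, 11, 23]: [22]
Step 2: Square each: [484]
Step 3: Sum = 484.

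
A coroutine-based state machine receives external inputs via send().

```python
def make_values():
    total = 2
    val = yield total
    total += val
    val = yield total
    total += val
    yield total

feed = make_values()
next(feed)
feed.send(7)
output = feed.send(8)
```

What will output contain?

Step 1: next() -> yield total=2.
Step 2: send(7) -> val=7, total = 2+7 = 9, yield 9.
Step 3: send(8) -> val=8, total = 9+8 = 17, yield 17.
Therefore output = 17.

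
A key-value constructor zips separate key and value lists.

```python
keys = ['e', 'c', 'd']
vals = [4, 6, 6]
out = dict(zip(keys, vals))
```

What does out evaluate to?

Step 1: zip pairs keys with values:
  'e' -> 4
  'c' -> 6
  'd' -> 6
Therefore out = {'e': 4, 'c': 6, 'd': 6}.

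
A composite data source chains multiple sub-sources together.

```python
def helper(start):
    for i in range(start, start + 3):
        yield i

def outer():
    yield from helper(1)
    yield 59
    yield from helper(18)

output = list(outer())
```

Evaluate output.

Step 1: outer() delegates to helper(1):
  yield 1
  yield 2
  yield 3
Step 2: yield 59
Step 3: Delegates to helper(18):
  yield 18
  yield 19
  yield 20
Therefore output = [1, 2, 3, 59, 18, 19, 20].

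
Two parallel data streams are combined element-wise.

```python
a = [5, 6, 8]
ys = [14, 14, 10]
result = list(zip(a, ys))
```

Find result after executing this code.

Step 1: zip pairs elements at same index:
  Index 0: (5, 14)
  Index 1: (6, 14)
  Index 2: (8, 10)
Therefore result = [(5, 14), (6, 14), (8, 10)].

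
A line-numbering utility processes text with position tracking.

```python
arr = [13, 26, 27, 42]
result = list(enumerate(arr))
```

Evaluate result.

Step 1: enumerate pairs each element with its index:
  (0, 13)
  (1, 26)
  (2, 27)
  (3, 42)
Therefore result = [(0, 13), (1, 26), (2, 27), (3, 42)].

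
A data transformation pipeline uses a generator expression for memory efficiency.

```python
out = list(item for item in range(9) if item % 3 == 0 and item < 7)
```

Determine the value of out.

Step 1: Filter range(9) where item % 3 == 0 and item < 7:
  item=0: both conditions met, included
  item=1: excluded (1 % 3 != 0)
  item=2: excluded (2 % 3 != 0)
  item=3: both conditions met, included
  item=4: excluded (4 % 3 != 0)
  item=5: excluded (5 % 3 != 0)
  item=6: both conditions met, included
  item=7: excluded (7 % 3 != 0, 7 >= 7)
  item=8: excluded (8 % 3 != 0, 8 >= 7)
Therefore out = [0, 3, 6].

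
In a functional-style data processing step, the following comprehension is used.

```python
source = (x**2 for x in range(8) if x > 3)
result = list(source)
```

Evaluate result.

Step 1: For range(8), keep x > 3, then square:
  x=0: 0 <= 3, excluded
  x=1: 1 <= 3, excluded
  x=2: 2 <= 3, excluded
  x=3: 3 <= 3, excluded
  x=4: 4 > 3, yield 4**2 = 16
  x=5: 5 > 3, yield 5**2 = 25
  x=6: 6 > 3, yield 6**2 = 36
  x=7: 7 > 3, yield 7**2 = 49
Therefore result = [16, 25, 36, 49].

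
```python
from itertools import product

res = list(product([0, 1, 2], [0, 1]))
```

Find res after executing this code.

Step 1: product([0, 1, 2], [0, 1]) gives all pairs:
  (0, 0)
  (0, 1)
  (1, 0)
  (1, 1)
  (2, 0)
  (2, 1)
Therefore res = [(0, 0), (0, 1), (1, 0), (1, 1), (2, 0), (2, 1)].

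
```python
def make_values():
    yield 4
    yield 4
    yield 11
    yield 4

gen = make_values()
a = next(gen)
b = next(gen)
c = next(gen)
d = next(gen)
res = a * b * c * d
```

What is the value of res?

Step 1: Create generator and consume all values:
  a = next(gen) = 4
  b = next(gen) = 4
  c = next(gen) = 11
  d = next(gen) = 4
Step 2: res = 4 * 4 * 11 * 4 = 704.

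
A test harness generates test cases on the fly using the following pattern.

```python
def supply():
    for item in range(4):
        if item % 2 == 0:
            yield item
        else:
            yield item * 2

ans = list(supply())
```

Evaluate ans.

Step 1: For each item in range(4), yield item if even, else item*2:
  item=0 (even): yield 0
  item=1 (odd): yield 1*2 = 2
  item=2 (even): yield 2
  item=3 (odd): yield 3*2 = 6
Therefore ans = [0, 2, 2, 6].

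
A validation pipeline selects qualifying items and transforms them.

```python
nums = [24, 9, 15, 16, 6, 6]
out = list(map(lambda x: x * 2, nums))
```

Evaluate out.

Step 1: Apply lambda x: x * 2 to each element:
  24 -> 48
  9 -> 18
  15 -> 30
  16 -> 32
  6 -> 12
  6 -> 12
Therefore out = [48, 18, 30, 32, 12, 12].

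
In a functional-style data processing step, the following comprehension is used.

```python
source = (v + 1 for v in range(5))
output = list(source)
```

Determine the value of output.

Step 1: For each v in range(5), compute v+1:
  v=0: 0+1 = 1
  v=1: 1+1 = 2
  v=2: 2+1 = 3
  v=3: 3+1 = 4
  v=4: 4+1 = 5
Therefore output = [1, 2, 3, 4, 5].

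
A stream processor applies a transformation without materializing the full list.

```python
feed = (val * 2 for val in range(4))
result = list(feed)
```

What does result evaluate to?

Step 1: For each val in range(4), compute val*2:
  val=0: 0*2 = 0
  val=1: 1*2 = 2
  val=2: 2*2 = 4
  val=3: 3*2 = 6
Therefore result = [0, 2, 4, 6].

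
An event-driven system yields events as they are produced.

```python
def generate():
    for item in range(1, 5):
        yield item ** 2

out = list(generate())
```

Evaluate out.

Step 1: For each item in range(1, 5), yield item**2:
  item=1: yield 1**2 = 1
  item=2: yield 2**2 = 4
  item=3: yield 3**2 = 9
  item=4: yield 4**2 = 16
Therefore out = [1, 4, 9, 16].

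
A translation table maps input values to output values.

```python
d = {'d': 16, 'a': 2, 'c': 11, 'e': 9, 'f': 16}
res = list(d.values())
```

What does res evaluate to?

Step 1: d.values() returns the dictionary values in insertion order.
Therefore res = [16, 2, 11, 9, 16].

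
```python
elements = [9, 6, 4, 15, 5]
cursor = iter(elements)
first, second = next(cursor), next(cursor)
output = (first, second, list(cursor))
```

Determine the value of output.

Step 1: Create iterator over [9, 6, 4, 15, 5].
Step 2: first = 9, second = 6.
Step 3: Remaining elements: [4, 15, 5].
Therefore output = (9, 6, [4, 15, 5]).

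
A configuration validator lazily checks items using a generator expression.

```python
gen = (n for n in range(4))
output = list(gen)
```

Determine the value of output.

Step 1: Generator expression iterates range(4): [0, 1, 2, 3].
Step 2: list() collects all values.
Therefore output = [0, 1, 2, 3].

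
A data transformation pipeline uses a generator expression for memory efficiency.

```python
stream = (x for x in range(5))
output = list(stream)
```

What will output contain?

Step 1: Generator expression iterates range(5): [0, 1, 2, 3, 4].
Step 2: list() collects all values.
Therefore output = [0, 1, 2, 3, 4].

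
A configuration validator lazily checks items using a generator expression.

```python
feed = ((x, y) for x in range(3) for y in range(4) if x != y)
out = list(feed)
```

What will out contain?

Step 1: Nested generator over range(3) x range(4) where x != y:
  (0, 0): excluded (x == y)
  (0, 1): included
  (0, 2): included
  (0, 3): included
  (1, 0): included
  (1, 1): excluded (x == y)
  (1, 2): included
  (1, 3): included
  (2, 0): included
  (2, 1): included
  (2, 2): excluded (x == y)
  (2, 3): included
Therefore out = [(0, 1), (0, 2), (0, 3), (1, 0), (1, 2), (1, 3), (2, 0), (2, 1), (2, 3)].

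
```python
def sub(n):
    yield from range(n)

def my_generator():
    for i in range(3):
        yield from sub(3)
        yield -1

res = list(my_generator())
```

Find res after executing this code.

Step 1: For each i in range(3):
  i=0: yield from sub(3) -> [0, 1, 2], then yield -1
  i=1: yield from sub(3) -> [0, 1, 2], then yield -1
  i=2: yield from sub(3) -> [0, 1, 2], then yield -1
Therefore res = [0, 1, 2, -1, 0, 1, 2, -1, 0, 1, 2, -1].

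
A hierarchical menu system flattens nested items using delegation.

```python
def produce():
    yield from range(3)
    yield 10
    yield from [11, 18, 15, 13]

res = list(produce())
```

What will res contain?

Step 1: Trace yields in order:
  yield 0
  yield 1
  yield 2
  yield 10
  yield 11
  yield 18
  yield 15
  yield 13
Therefore res = [0, 1, 2, 10, 11, 18, 15, 13].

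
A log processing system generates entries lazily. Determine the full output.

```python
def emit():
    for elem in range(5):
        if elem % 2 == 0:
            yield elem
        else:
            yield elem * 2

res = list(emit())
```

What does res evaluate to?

Step 1: For each elem in range(5), yield elem if even, else elem*2:
  elem=0 (even): yield 0
  elem=1 (odd): yield 1*2 = 2
  elem=2 (even): yield 2
  elem=3 (odd): yield 3*2 = 6
  elem=4 (even): yield 4
Therefore res = [0, 2, 2, 6, 4].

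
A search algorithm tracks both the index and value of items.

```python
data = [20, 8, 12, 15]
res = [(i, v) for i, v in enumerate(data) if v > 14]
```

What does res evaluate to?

Step 1: Filter enumerate([20, 8, 12, 15]) keeping v > 14:
  (0, 20): 20 > 14, included
  (1, 8): 8 <= 14, excluded
  (2, 12): 12 <= 14, excluded
  (3, 15): 15 > 14, included
Therefore res = [(0, 20), (3, 15)].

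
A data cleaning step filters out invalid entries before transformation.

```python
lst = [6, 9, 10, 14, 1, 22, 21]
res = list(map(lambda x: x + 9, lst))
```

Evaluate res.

Step 1: Apply lambda x: x + 9 to each element:
  6 -> 15
  9 -> 18
  10 -> 19
  14 -> 23
  1 -> 10
  22 -> 31
  21 -> 30
Therefore res = [15, 18, 19, 23, 10, 31, 30].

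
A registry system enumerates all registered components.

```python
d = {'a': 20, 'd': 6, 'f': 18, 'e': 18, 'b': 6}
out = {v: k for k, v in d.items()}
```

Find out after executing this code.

Step 1: Invert dict (swap keys and values):
  'a': 20 -> 20: 'a'
  'd': 6 -> 6: 'd'
  'f': 18 -> 18: 'f'
  'e': 18 -> 18: 'e'
  'b': 6 -> 6: 'b'
Therefore out = {20: 'a', 6: 'b', 18: 'e'}.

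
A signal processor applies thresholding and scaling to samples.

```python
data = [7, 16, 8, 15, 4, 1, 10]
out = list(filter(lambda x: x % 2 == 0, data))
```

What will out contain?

Step 1: Filter elements divisible by 2:
  7 % 2 = 1: removed
  16 % 2 = 0: kept
  8 % 2 = 0: kept
  15 % 2 = 1: removed
  4 % 2 = 0: kept
  1 % 2 = 1: removed
  10 % 2 = 0: kept
Therefore out = [16, 8, 4, 10].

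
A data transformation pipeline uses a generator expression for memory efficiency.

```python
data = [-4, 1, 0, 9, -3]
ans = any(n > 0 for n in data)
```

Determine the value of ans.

Step 1: Check n > 0 for each element in [-4, 1, 0, 9, -3]:
  -4 > 0: False
  1 > 0: True
  0 > 0: False
  9 > 0: True
  -3 > 0: False
Step 2: any() returns True.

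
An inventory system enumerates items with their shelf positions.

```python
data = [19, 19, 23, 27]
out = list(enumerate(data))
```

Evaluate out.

Step 1: enumerate pairs each element with its index:
  (0, 19)
  (1, 19)
  (2, 23)
  (3, 27)
Therefore out = [(0, 19), (1, 19), (2, 23), (3, 27)].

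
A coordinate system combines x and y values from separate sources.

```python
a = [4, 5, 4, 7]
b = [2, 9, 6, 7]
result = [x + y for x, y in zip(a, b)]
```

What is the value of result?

Step 1: Add corresponding elements:
  4 + 2 = 6
  5 + 9 = 14
  4 + 6 = 10
  7 + 7 = 14
Therefore result = [6, 14, 10, 14].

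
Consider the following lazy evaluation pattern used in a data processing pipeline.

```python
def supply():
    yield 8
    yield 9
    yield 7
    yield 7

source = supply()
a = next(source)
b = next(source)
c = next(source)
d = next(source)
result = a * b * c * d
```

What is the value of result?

Step 1: Create generator and consume all values:
  a = next(source) = 8
  b = next(source) = 9
  c = next(source) = 7
  d = next(source) = 7
Step 2: result = 8 * 9 * 7 * 7 = 3528.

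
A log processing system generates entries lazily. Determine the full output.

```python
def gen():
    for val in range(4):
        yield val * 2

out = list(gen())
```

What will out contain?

Step 1: For each val in range(4), yield val * 2:
  val=0: yield 0 * 2 = 0
  val=1: yield 1 * 2 = 2
  val=2: yield 2 * 2 = 4
  val=3: yield 3 * 2 = 6
Therefore out = [0, 2, 4, 6].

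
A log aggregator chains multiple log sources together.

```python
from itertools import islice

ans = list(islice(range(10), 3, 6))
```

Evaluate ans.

Step 1: islice(range(10), 3, 6) takes elements at indices [3, 6).
Step 2: Elements: [3, 4, 5].
Therefore ans = [3, 4, 5].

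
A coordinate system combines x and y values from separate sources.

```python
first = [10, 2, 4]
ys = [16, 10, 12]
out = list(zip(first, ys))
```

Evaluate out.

Step 1: zip pairs elements at same index:
  Index 0: (10, 16)
  Index 1: (2, 10)
  Index 2: (4, 12)
Therefore out = [(10, 16), (2, 10), (4, 12)].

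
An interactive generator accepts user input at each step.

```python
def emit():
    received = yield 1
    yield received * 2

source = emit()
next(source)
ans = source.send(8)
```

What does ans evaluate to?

Step 1: next(source) advances to first yield, producing 1.
Step 2: send(8) resumes, received = 8.
Step 3: yield received * 2 = 8 * 2 = 16.
Therefore ans = 16.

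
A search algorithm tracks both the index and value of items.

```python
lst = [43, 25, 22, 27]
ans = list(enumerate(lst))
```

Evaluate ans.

Step 1: enumerate pairs each element with its index:
  (0, 43)
  (1, 25)
  (2, 22)
  (3, 27)
Therefore ans = [(0, 43), (1, 25), (2, 22), (3, 27)].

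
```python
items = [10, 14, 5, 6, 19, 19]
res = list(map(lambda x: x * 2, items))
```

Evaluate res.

Step 1: Apply lambda x: x * 2 to each element:
  10 -> 20
  14 -> 28
  5 -> 10
  6 -> 12
  19 -> 38
  19 -> 38
Therefore res = [20, 28, 10, 12, 38, 38].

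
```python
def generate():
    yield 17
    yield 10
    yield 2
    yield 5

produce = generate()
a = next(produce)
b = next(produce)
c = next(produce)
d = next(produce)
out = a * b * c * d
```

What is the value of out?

Step 1: Create generator and consume all values:
  a = next(produce) = 17
  b = next(produce) = 10
  c = next(produce) = 2
  d = next(produce) = 5
Step 2: out = 17 * 10 * 2 * 5 = 1700.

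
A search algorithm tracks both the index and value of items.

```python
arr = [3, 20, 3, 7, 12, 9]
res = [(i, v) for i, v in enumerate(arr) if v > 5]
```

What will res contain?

Step 1: Filter enumerate([3, 20, 3, 7, 12, 9]) keeping v > 5:
  (0, 3): 3 <= 5, excluded
  (1, 20): 20 > 5, included
  (2, 3): 3 <= 5, excluded
  (3, 7): 7 > 5, included
  (4, 12): 12 > 5, included
  (5, 9): 9 > 5, included
Therefore res = [(1, 20), (3, 7), (4, 12), (5, 9)].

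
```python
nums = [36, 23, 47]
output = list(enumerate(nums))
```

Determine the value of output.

Step 1: enumerate pairs each element with its index:
  (0, 36)
  (1, 23)
  (2, 47)
Therefore output = [(0, 36), (1, 23), (2, 47)].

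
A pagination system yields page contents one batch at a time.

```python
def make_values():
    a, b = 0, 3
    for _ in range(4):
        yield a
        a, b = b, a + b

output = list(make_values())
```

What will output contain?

Step 1: Fibonacci-like sequence starting with a=0, b=3:
  Iteration 1: yield a=0, then a,b = 3,3
  Iteration 2: yield a=3, then a,b = 3,6
  Iteration 3: yield a=3, then a,b = 6,9
  Iteration 4: yield a=6, then a,b = 9,15
Therefore output = [0, 3, 3, 6].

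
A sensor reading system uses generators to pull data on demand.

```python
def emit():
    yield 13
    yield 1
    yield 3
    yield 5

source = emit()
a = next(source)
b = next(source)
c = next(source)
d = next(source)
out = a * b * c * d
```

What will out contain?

Step 1: Create generator and consume all values:
  a = next(source) = 13
  b = next(source) = 1
  c = next(source) = 3
  d = next(source) = 5
Step 2: out = 13 * 1 * 3 * 5 = 195.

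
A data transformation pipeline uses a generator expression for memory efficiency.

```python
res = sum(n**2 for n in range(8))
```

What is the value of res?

Step 1: Compute n**2 for each n in range(8):
  n=0: 0**2 = 0
  n=1: 1**2 = 1
  n=2: 2**2 = 4
  n=3: 3**2 = 9
  n=4: 4**2 = 16
  n=5: 5**2 = 25
  n=6: 6**2 = 36
  n=7: 7**2 = 49
Step 2: sum = 0 + 1 + 4 + 9 + 16 + 25 + 36 + 49 = 140.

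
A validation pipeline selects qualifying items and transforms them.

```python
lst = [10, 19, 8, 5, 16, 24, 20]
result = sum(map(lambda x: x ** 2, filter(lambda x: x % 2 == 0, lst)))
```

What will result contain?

Step 1: Filter even numbers from [10, 19, 8, 5, 16, 24, 20]: [10, 8, 16, 24, 20]
Step 2: Square each: [100, 64, 256, 576, 400]
Step 3: Sum = 1396.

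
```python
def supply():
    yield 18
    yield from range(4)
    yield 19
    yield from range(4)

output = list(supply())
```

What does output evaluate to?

Step 1: Trace yields in order:
  yield 18
  yield 0
  yield 1
  yield 2
  yield 3
  yield 19
  yield 0
  yield 1
  yield 2
  yield 3
Therefore output = [18, 0, 1, 2, 3, 19, 0, 1, 2, 3].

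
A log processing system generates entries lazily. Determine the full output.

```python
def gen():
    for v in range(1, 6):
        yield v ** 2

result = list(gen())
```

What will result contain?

Step 1: For each v in range(1, 6), yield v**2:
  v=1: yield 1**2 = 1
  v=2: yield 2**2 = 4
  v=3: yield 3**2 = 9
  v=4: yield 4**2 = 16
  v=5: yield 5**2 = 25
Therefore result = [1, 4, 9, 16, 25].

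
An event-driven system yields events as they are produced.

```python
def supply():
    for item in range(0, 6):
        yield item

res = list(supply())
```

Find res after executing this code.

Step 1: The generator yields each value from range(0, 6).
Step 2: list() consumes all yields: [0, 1, 2, 3, 4, 5].
Therefore res = [0, 1, 2, 3, 4, 5].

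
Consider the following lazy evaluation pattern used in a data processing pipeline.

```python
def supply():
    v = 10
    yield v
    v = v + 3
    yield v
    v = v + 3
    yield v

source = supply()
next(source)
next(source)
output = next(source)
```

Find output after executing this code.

Step 1: Trace through generator execution:
  Yield 1: v starts at 10, yield 10
  Yield 2: v = 10 + 3 = 13, yield 13
  Yield 3: v = 13 + 3 = 16, yield 16
Step 2: First next() gets 10, second next() gets the second value, third next() yields 16.
Therefore output = 16.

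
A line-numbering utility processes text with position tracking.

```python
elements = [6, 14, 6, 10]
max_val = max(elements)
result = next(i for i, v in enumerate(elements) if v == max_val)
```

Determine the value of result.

Step 1: max([6, 14, 6, 10]) = 14.
Step 2: Find first index where value == 14:
  Index 0: 6 != 14
  Index 1: 14 == 14, found!
Therefore result = 1.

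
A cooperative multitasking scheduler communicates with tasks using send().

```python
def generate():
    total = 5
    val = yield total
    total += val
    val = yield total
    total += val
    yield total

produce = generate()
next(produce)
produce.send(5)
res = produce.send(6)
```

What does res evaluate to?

Step 1: next() -> yield total=5.
Step 2: send(5) -> val=5, total = 5+5 = 10, yield 10.
Step 3: send(6) -> val=6, total = 10+6 = 16, yield 16.
Therefore res = 16.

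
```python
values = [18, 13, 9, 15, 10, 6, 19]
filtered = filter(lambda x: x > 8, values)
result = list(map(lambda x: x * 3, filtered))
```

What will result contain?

Step 1: Filter values for elements > 8:
  18: kept
  13: kept
  9: kept
  15: kept
  10: kept
  6: removed
  19: kept
Step 2: Map x * 3 on filtered [18, 13, 9, 15, 10, 19]:
  18 -> 54
  13 -> 39
  9 -> 27
  15 -> 45
  10 -> 30
  19 -> 57
Therefore result = [54, 39, 27, 45, 30, 57].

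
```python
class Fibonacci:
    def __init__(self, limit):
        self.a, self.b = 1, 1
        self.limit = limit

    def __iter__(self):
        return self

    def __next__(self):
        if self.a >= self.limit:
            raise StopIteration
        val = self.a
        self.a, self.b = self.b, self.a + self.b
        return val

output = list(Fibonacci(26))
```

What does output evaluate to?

Step 1: Fibonacci-like sequence (a=1, b=1) until >= 26:
  Yield 1, then a,b = 1,2
  Yield 1, then a,b = 2,3
  Yield 2, then a,b = 3,5
  Yield 3, then a,b = 5,8
  Yield 5, then a,b = 8,13
  Yield 8, then a,b = 13,21
  Yield 13, then a,b = 21,34
  Yield 21, then a,b = 34,55
Step 2: 34 >= 26, stop.
Therefore output = [1, 1, 2, 3, 5, 8, 13, 21].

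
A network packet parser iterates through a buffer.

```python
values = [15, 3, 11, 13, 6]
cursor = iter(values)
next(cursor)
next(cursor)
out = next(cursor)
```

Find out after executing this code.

Step 1: Create iterator over [15, 3, 11, 13, 6].
Step 2: next() consumes 15.
Step 3: next() consumes 3.
Step 4: next() returns 11.
Therefore out = 11.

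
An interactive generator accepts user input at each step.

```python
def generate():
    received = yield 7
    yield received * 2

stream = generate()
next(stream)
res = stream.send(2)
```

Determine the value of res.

Step 1: next(stream) advances to first yield, producing 7.
Step 2: send(2) resumes, received = 2.
Step 3: yield received * 2 = 2 * 2 = 4.
Therefore res = 4.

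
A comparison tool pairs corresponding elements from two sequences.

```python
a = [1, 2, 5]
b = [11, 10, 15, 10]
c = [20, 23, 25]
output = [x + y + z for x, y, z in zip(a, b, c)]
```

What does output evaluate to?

Step 1: zip three lists (truncates to shortest, len=3):
  1 + 11 + 20 = 32
  2 + 10 + 23 = 35
  5 + 15 + 25 = 45
Therefore output = [32, 35, 45].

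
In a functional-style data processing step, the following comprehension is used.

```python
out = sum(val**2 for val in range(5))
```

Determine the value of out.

Step 1: Compute val**2 for each val in range(5):
  val=0: 0**2 = 0
  val=1: 1**2 = 1
  val=2: 2**2 = 4
  val=3: 3**2 = 9
  val=4: 4**2 = 16
Step 2: sum = 0 + 1 + 4 + 9 + 16 = 30.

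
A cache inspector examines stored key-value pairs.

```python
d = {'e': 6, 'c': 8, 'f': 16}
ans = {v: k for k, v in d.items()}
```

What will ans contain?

Step 1: Invert dict (swap keys and values):
  'e': 6 -> 6: 'e'
  'c': 8 -> 8: 'c'
  'f': 16 -> 16: 'f'
Therefore ans = {6: 'e', 8: 'c', 16: 'f'}.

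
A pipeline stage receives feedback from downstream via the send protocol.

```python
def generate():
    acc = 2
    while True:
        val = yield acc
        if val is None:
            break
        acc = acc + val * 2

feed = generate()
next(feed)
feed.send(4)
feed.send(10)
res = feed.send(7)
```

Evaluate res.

Step 1: next() -> yield acc=2.
Step 2: send(4) -> val=4, acc = 2 + 4*2 = 10, yield 10.
Step 3: send(10) -> val=10, acc = 10 + 10*2 = 30, yield 30.
Step 4: send(7) -> val=7, acc = 30 + 7*2 = 44, yield 44.
Therefore res = 44.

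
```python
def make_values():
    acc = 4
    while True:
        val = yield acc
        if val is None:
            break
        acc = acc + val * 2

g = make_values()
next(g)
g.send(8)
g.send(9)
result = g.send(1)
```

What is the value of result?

Step 1: next() -> yield acc=4.
Step 2: send(8) -> val=8, acc = 4 + 8*2 = 20, yield 20.
Step 3: send(9) -> val=9, acc = 20 + 9*2 = 38, yield 38.
Step 4: send(1) -> val=1, acc = 38 + 1*2 = 40, yield 40.
Therefore result = 40.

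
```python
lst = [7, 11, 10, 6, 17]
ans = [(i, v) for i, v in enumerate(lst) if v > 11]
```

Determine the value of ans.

Step 1: Filter enumerate([7, 11, 10, 6, 17]) keeping v > 11:
  (0, 7): 7 <= 11, excluded
  (1, 11): 11 <= 11, excluded
  (2, 10): 10 <= 11, excluded
  (3, 6): 6 <= 11, excluded
  (4, 17): 17 > 11, included
Therefore ans = [(4, 17)].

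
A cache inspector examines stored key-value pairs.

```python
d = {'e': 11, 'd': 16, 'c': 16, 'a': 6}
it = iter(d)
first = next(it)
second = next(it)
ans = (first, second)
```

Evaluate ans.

Step 1: iter(d) iterates over keys: ['e', 'd', 'c', 'a'].
Step 2: first = next(it) = 'e', second = next(it) = 'd'.
Therefore ans = ('e', 'd').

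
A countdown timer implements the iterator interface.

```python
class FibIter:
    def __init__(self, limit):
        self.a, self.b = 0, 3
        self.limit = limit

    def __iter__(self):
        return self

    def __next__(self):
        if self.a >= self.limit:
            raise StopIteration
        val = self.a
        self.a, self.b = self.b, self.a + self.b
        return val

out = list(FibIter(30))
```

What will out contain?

Step 1: Fibonacci-like sequence (a=0, b=3) until >= 30:
  Yield 0, then a,b = 3,3
  Yield 3, then a,b = 3,6
  Yield 3, then a,b = 6,9
  Yield 6, then a,b = 9,15
  Yield 9, then a,b = 15,24
  Yield 15, then a,b = 24,39
  Yield 24, then a,b = 39,63
Step 2: 39 >= 30, stop.
Therefore out = [0, 3, 3, 6, 9, 15, 24].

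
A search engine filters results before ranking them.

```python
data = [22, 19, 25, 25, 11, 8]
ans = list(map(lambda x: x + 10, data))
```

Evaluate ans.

Step 1: Apply lambda x: x + 10 to each element:
  22 -> 32
  19 -> 29
  25 -> 35
  25 -> 35
  11 -> 21
  8 -> 18
Therefore ans = [32, 29, 35, 35, 21, 18].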